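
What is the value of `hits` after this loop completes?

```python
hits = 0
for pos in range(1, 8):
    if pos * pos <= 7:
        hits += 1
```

Let's trace through this code step by step.

Initialize: hits = 0
Entering loop: for pos in range(1, 8):
After iteration 1: pos = 1, hits = 1
After iteration 2: pos = 2, hits = 2
After iteration 3: pos = 3, hits = 2
After iteration 4: pos = 4, hits = 2
After iteration 5: pos = 5, hits = 2
After iteration 6: pos = 6, hits = 2
After iteration 7: pos = 7, hits = 2
Loop ends.

Final answer: 2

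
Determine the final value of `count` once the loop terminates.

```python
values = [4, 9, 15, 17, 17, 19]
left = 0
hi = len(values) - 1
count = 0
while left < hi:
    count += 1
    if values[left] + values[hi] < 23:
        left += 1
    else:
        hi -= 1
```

Let's trace through this code step by step.

Initialize: values = [4, 9, 15, 17, 17, 19]
Initialize: left = 0
Initialize: hi = 5
Initialize: count = 0
Entering loop: while left < hi:
After iteration 1: left = 0, hi = 4, count = 1
After iteration 2: left = 1, hi = 4, count = 2
After iteration 3: left = 1, hi = 3, count = 3
After iteration 4: left = 1, hi = 2, count = 4
After iteration 5: left = 1, hi = 1, count = 5
Loop ends.

Final answer: 5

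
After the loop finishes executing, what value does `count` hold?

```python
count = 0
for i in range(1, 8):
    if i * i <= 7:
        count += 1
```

Let's trace through this code step by step.

Initialize: count = 0
Entering loop: for i in range(1, 8):
After iteration 1: i = 1, count = 1
After iteration 2: i = 2, count = 2
After iteration 3: i = 3, count = 2
After iteration 4: i = 4, count = 2
After iteration 5: i = 5, count = 2
After iteration 6: i = 6, count = 2
After iteration 7: i = 7, count = 2
Loop ends.

Final answer: 2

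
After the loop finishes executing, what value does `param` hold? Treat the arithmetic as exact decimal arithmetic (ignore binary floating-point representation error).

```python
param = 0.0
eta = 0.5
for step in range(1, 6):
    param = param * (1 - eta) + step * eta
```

Let's trace through this code step by step.

Initialize: param = 0.0
Initialize: eta = 0.5
Entering loop: for step in range(1, 6):
After iteration 1: step = 1, param = 0.5
After iteration 2: step = 2, param = 1.25
After iteration 3: step = 3, param = 2.125
After iteration 4: step = 4, param = 3.0625
After iteration 5: step = 5, param = 4.03125
Loop ends.

Final answer: 4.03125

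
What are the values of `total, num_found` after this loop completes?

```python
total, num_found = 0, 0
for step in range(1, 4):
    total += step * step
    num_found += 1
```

Let's trace through this code step by step.

Initialize: total = 0
Initialize: num_found = 0
Entering loop: for step in range(1, 4):
After iteration 1: step = 1, total = 1, num_found = 1
After iteration 2: step = 2, total = 5, num_found = 2
After iteration 3: step = 3, total = 14, num_found = 3
Loop ends.

Final answer: 14, 3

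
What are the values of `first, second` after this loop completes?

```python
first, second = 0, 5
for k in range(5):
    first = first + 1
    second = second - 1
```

Let's trace through this code step by step.

Initialize: first = 0
Initialize: second = 5
Entering loop: for k in range(5):
After iteration 1: k = 0, first = 1, second = 4
After iteration 2: k = 1, first = 2, second = 3
After iteration 3: k = 2, first = 3, second = 2
After iteration 4: k = 3, first = 4, second = 1
After iteration 5: k = 4, first = 5, second = 0
Loop ends.

Final answer: 5, 0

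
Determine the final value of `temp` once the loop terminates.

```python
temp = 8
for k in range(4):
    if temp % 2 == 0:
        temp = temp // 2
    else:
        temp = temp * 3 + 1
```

Let's trace through this code step by step.

Initialize: temp = 8
Entering loop: for k in range(4):
After iteration 1: k = 0, temp = 4
After iteration 2: k = 1, temp = 2
After iteration 3: k = 2, temp = 1
After iteration 4: k = 3, temp = 4
Loop ends.

Final answer: 4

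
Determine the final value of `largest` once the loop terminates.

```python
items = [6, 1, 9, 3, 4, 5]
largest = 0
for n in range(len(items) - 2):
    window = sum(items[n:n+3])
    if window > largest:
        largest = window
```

Let's trace through this code step by step.

Initialize: items = [6, 1, 9, 3, 4, 5]
Initialize: largest = 0
Entering loop: for n in range(len(items) - 2):
After iteration 1: n = 0, largest = 16, window = 16
After iteration 2: n = 1, largest = 16, window = 13
After iteration 3: n = 2, largest = 16, window = 16
After iteration 4: n = 3, largest = 16, window = 12
Loop ends.

Final answer: 16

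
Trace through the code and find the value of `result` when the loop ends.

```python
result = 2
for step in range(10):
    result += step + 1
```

Let's trace through this code step by step.

Initialize: result = 2
Entering loop: for step in range(10):
After iteration 1: step = 0, result = 3
After iteration 2: step = 1, result = 5
After iteration 3: step = 2, result = 8
After iteration 4: step = 3, result = 12
After iteration 5: step = 4, result = 17
After iteration 6: step = 5, result = 23
After iteration 7: step = 6, result = 30
After iteration 8: step = 7, result = 38
After iteration 9: step = 8, result = 47
After iteration 10: step = 9, result = 57
Loop ends.

Final answer: 57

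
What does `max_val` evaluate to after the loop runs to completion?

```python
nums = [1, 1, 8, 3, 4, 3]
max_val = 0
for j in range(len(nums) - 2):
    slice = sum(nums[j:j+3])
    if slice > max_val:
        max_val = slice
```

Let's trace through this code step by step.

Initialize: nums = [1, 1, 8, 3, 4, 3]
Initialize: max_val = 0
Entering loop: for j in range(len(nums) - 2):
After iteration 1: j = 0, max_val = 10, slice = 10
After iteration 2: j = 1, max_val = 12, slice = 12
After iteration 3: j = 2, max_val = 15, slice = 15
After iteration 4: j = 3, max_val = 15, slice = 10
Loop ends.

Final answer: 15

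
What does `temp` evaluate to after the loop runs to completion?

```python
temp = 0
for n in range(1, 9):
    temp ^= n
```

Let's trace through this code step by step.

Initialize: temp = 0
Entering loop: for n in range(1, 9):
After iteration 1: n = 1, temp = 1
After iteration 2: n = 2, temp = 3
After iteration 3: n = 3, temp = 0
After iteration 4: n = 4, temp = 4
After iteration 5: n = 5, temp = 1
After iteration 6: n = 6, temp = 7
After iteration 7: n = 7, temp = 0
After iteration 8: n = 8, temp = 8
Loop ends.

Final answer: 8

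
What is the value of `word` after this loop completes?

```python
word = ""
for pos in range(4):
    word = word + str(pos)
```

Let's trace through this code step by step.

Initialize: word = ''
Entering loop: for pos in range(4):
After iteration 1: pos = 0, word = '0'
After iteration 2: pos = 1, word = '01'
After iteration 3: pos = 2, word = '012'
After iteration 4: pos = 3, word = '0123'
Loop ends.

Final answer: '0123'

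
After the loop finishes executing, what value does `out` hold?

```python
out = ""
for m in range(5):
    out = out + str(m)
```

Let's trace through this code step by step.

Initialize: out = ''
Entering loop: for m in range(5):
After iteration 1: m = 0, out = '0'
After iteration 2: m = 1, out = '01'
After iteration 3: m = 2, out = '012'
After iteration 4: m = 3, out = '0123'
After iteration 5: m = 4, out = '01234'
Loop ends.

Final answer: '01234'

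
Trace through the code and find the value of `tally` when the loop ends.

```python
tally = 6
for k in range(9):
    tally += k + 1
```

Let's trace through this code step by step.

Initialize: tally = 6
Entering loop: for k in range(9):
After iteration 1: k = 0, tally = 7
After iteration 2: k = 1, tally = 9
After iteration 3: k = 2, tally = 12
After iteration 4: k = 3, tally = 16
After iteration 5: k = 4, tally = 21
After iteration 6: k = 5, tally = 27
After iteration 7: k = 6, tally = 34
After iteration 8: k = 7, tally = 42
After iteration 9: k = 8, tally = 51
Loop ends.

Final answer: 51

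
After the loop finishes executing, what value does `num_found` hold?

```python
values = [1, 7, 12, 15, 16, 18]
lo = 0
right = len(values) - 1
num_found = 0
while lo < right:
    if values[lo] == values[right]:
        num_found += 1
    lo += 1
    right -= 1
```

Let's trace through this code step by step.

Initialize: values = [1, 7, 12, 15, 16, 18]
Initialize: lo = 0
Initialize: right = 5
Initialize: num_found = 0
Entering loop: while lo < right:
After iteration 1: lo = 1, right = 4, num_found = 0
After iteration 2: lo = 2, right = 3, num_found = 0
After iteration 3: lo = 3, right = 2, num_found = 0
Loop ends.

Final answer: 0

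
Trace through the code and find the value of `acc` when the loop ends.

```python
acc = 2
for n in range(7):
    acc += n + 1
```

Let's trace through this code step by step.

Initialize: acc = 2
Entering loop: for n in range(7):
After iteration 1: n = 0, acc = 3
After iteration 2: n = 1, acc = 5
After iteration 3: n = 2, acc = 8
After iteration 4: n = 3, acc = 12
After iteration 5: n = 4, acc = 17
After iteration 6: n = 5, acc = 23
After iteration 7: n = 6, acc = 30
Loop ends.

Final answer: 30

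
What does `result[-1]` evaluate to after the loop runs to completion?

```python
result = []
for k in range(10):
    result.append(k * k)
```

Let's trace through this code step by step.

Initialize: result = []
Entering loop: for k in range(10):
After iteration 1: k = 0, result = [0]
After iteration 2: k = 1, result = [0, 1]
After iteration 3: k = 2, result = [0, 1, 4]
After iteration 4: k = 3, result = [0, 1, 4, 9]
After iteration 5: k = 4, result = [0, 1, 4, 9, 16]
After iteration 6: k = 5, result = [0, 1, 4, 9, 16, 25]
After iteration 7: k = 6, result = [0, 1, 4, 9, 16, 25, 36]
After iteration 8: k = 7, result = [0, 1, 4, 9, 16, 25, 36, 49]
After iteration 9: k = 8, result = [0, 1, 4, 9, 16, 25, 36, 49, 64]
After iteration 10: k = 9, result = [0, 1, 4, 9, 16, 25, 36, 49, 64, 81]
Loop ends.
result[-1] = 81

Final answer: 81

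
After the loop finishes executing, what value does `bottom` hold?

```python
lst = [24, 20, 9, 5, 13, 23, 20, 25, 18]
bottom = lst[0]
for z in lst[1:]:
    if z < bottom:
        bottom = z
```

Let's trace through this code step by step.

Initialize: lst = [24, 20, 9, 5, 13, 23, 20, 25, 18]
Initialize: bottom = 24
Entering loop: for z in lst[1:]:
After iteration 1: z = 20, bottom = 20
After iteration 2: z = 9, bottom = 9
After iteration 3: z = 5, bottom = 5
After iteration 4: z = 13, bottom = 5
After iteration 5: z = 23, bottom = 5
After iteration 6: z = 20, bottom = 5
After iteration 7: z = 25, bottom = 5
After iteration 8: z = 18, bottom = 5
Loop ends.

Final answer: 5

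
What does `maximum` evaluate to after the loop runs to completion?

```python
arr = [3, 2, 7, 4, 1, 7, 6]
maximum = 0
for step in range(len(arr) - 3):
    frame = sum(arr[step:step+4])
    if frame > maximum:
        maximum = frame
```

Let's trace through this code step by step.

Initialize: arr = [3, 2, 7, 4, 1, 7, 6]
Initialize: maximum = 0
Entering loop: for step in range(len(arr) - 3):
After iteration 1: step = 0, maximum = 16, frame = 16
After iteration 2: step = 1, maximum = 16, frame = 14
After iteration 3: step = 2, maximum = 19, frame = 19
After iteration 4: step = 3, maximum = 19, frame = 18
Loop ends.

Final answer: 19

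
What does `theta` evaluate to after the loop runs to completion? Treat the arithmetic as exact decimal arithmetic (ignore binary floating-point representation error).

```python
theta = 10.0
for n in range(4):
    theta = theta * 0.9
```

Let's trace through this code step by step.

Initialize: theta = 10.0
Entering loop: for n in range(4):
After iteration 1: n = 0, theta = 9.0
After iteration 2: n = 1, theta = 8.1
After iteration 3: n = 2, theta = 7.29
After iteration 4: n = 3, theta = 6.561
Loop ends.

Final answer: 6.561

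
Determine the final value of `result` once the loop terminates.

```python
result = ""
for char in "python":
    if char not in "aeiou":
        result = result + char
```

Let's trace through this code step by step.

Initialize: result = ''
Entering loop: for char in "python":
After iteration 1: char = 'p', result = 'p'
After iteration 2: char = 'y', result = 'py'
After iteration 3: char = 't', result = 'pyt'
After iteration 4: char = 'h', result = 'pyth'
After iteration 5: char = 'o', result = 'pyth'
After iteration 6: char = 'n', result = 'pythn'
Loop ends.

Final answer: 'pythn'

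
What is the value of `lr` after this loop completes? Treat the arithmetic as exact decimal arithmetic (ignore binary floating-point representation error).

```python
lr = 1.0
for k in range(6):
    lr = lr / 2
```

Let's trace through this code step by step.

Initialize: lr = 1.0
Entering loop: for k in range(6):
After iteration 1: k = 0, lr = 0.5
After iteration 2: k = 1, lr = 0.25
After iteration 3: k = 2, lr = 0.125
After iteration 4: k = 3, lr = 0.0625
After iteration 5: k = 4, lr = 0.03125
After iteration 6: k = 5, lr = 0.015625
Loop ends.

Final answer: 0.015625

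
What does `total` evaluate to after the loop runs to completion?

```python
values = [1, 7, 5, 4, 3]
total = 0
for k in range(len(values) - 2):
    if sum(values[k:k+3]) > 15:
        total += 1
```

Let's trace through this code step by step.

Initialize: values = [1, 7, 5, 4, 3]
Initialize: total = 0
Entering loop: for k in range(len(values) - 2):
After iteration 1: k = 0, total = 0
After iteration 2: k = 1, total = 1
After iteration 3: k = 2, total = 1
Loop ends.

Final answer: 1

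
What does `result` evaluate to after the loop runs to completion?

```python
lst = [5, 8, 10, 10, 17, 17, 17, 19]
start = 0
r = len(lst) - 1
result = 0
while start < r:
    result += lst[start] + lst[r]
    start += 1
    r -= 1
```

Let's trace through this code step by step.

Initialize: lst = [5, 8, 10, 10, 17, 17, 17, 19]
Initialize: start = 0
Initialize: r = 7
Initialize: result = 0
Entering loop: while start < r:
After iteration 1: start = 1, r = 6, result = 24
After iteration 2: start = 2, r = 5, result = 49
After iteration 3: start = 3, r = 4, result = 76
After iteration 4: start = 4, r = 3, result = 103
Loop ends.

Final answer: 103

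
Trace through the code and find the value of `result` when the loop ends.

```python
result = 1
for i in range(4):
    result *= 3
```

Let's trace through this code step by step.

Initialize: result = 1
Entering loop: for i in range(4):
After iteration 1: i = 0, result = 3
After iteration 2: i = 1, result = 9
After iteration 3: i = 2, result = 27
After iteration 4: i = 3, result = 81
Loop ends.

Final answer: 81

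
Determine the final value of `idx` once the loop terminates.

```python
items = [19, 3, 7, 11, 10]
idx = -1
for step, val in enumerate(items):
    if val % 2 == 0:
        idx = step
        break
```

Let's trace through this code step by step.

Initialize: items = [19, 3, 7, 11, 10]
Initialize: idx = -1
Entering loop: for step, val in enumerate(items):
After iteration 1: step = 0, val = 19, idx = -1
After iteration 2: step = 1, val = 3, idx = -1
After iteration 3: step = 2, val = 7, idx = -1
After iteration 4: step = 3, val = 11, idx = -1
After iteration 5: step = 4, val = 10, idx = 4
Loop ends.

Final answer: 4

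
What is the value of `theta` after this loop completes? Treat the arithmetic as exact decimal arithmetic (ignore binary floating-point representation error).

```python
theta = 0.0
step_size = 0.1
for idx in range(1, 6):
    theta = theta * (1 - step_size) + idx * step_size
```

Let's trace through this code step by step.

Initialize: theta = 0.0
Initialize: step_size = 0.1
Entering loop: for idx in range(1, 6):
After iteration 1: idx = 1, theta = 0.1
After iteration 2: idx = 2, theta = 0.29
After iteration 3: idx = 3, theta = 0.561
After iteration 4: idx = 4, theta = 0.9049
After iteration 5: idx = 5, theta = 1.31441
Loop ends.

Final answer: 1.31441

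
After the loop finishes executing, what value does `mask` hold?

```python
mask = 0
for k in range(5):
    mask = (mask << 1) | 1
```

Let's trace through this code step by step.

Initialize: mask = 0
Entering loop: for k in range(5):
After iteration 1: k = 0, mask = 1
After iteration 2: k = 1, mask = 3
After iteration 3: k = 2, mask = 7
After iteration 4: k = 3, mask = 15
After iteration 5: k = 4, mask = 31
Loop ends.

Final answer: 31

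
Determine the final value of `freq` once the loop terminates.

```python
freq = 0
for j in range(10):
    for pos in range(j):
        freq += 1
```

Let's trace through this code step by step.

Initialize: freq = 0
Entering loop: for j in range(10):
After iteration 1: j = 0, freq = 0
After iteration 2: j = 1, freq = 1, pos = 0
After iteration 3: j = 2, freq = 3, pos = 1
After iteration 4: j = 3, freq = 6, pos = 2
After iteration 5: j = 4, freq = 10, pos = 3
After iteration 6: j = 5, freq = 15, pos = 4
After iteration 7: j = 6, freq = 21, pos = 5
After iteration 8: j = 7, freq = 28, pos = 6
After iteration 9: j = 8, freq = 36, pos = 7
After iteration 10: j = 9, freq = 45, pos = 8
Loop ends.

Final answer: 45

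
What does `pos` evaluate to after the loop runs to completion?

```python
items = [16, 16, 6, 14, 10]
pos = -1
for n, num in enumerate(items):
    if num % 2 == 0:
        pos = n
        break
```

Let's trace through this code step by step.

Initialize: items = [16, 16, 6, 14, 10]
Initialize: pos = -1
Entering loop: for n, num in enumerate(items):
After iteration 1: n = 0, num = 16, pos = 0
Loop ends.

Final answer: 0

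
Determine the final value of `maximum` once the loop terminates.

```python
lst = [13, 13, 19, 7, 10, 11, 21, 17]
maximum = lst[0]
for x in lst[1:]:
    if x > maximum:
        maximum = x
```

Let's trace through this code step by step.

Initialize: lst = [13, 13, 19, 7, 10, 11, 21, 17]
Initialize: maximum = 13
Entering loop: for x in lst[1:]:
After iteration 1: x = 13, maximum = 13
After iteration 2: x = 19, maximum = 19
After iteration 3: x = 7, maximum = 19
After iteration 4: x = 10, maximum = 19
After iteration 5: x = 11, maximum = 19
After iteration 6: x = 21, maximum = 21
After iteration 7: x = 17, maximum = 21
Loop ends.

Final answer: 21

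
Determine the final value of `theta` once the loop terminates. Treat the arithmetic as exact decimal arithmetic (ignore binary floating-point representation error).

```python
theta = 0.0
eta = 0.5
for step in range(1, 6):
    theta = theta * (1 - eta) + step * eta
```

Let's trace through this code step by step.

Initialize: theta = 0.0
Initialize: eta = 0.5
Entering loop: for step in range(1, 6):
After iteration 1: step = 1, theta = 0.5
After iteration 2: step = 2, theta = 1.25
After iteration 3: step = 3, theta = 2.125
After iteration 4: step = 4, theta = 3.0625
After iteration 5: step = 5, theta = 4.03125
Loop ends.

Final answer: 4.03125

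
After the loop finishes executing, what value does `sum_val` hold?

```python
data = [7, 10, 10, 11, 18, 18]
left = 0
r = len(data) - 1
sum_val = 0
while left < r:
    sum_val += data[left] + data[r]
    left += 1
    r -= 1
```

Let's trace through this code step by step.

Initialize: data = [7, 10, 10, 11, 18, 18]
Initialize: left = 0
Initialize: r = 5
Initialize: sum_val = 0
Entering loop: while left < r:
After iteration 1: left = 1, r = 4, sum_val = 25
After iteration 2: left = 2, r = 3, sum_val = 53
After iteration 3: left = 3, r = 2, sum_val = 74
Loop ends.

Final answer: 74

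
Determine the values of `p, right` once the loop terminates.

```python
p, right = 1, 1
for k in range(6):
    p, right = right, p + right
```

Let's trace through this code step by step.

Initialize: p = 1
Initialize: right = 1
Entering loop: for k in range(6):
After iteration 1: k = 0, p = 1, right = 2
After iteration 2: k = 1, p = 2, right = 3
After iteration 3: k = 2, p = 3, right = 5
After iteration 4: k = 3, p = 5, right = 8
After iteration 5: k = 4, p = 8, right = 13
After iteration 6: k = 5, p = 13, right = 21
Loop ends.

Final answer: 13, 21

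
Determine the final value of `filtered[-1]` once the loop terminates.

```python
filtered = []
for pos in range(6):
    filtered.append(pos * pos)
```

Let's trace through this code step by step.

Initialize: filtered = []
Entering loop: for pos in range(6):
After iteration 1: pos = 0, filtered = [0]
After iteration 2: pos = 1, filtered = [0, 1]
After iteration 3: pos = 2, filtered = [0, 1, 4]
After iteration 4: pos = 3, filtered = [0, 1, 4, 9]
After iteration 5: pos = 4, filtered = [0, 1, 4, 9, 16]
After iteration 6: pos = 5, filtered = [0, 1, 4, 9, 16, 25]
Loop ends.
filtered[-1] = 25

Final answer: 25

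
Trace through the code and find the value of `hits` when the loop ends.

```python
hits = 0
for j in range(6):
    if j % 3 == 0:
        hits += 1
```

Let's trace through this code step by step.

Initialize: hits = 0
Entering loop: for j in range(6):
After iteration 1: j = 0, hits = 1
After iteration 2: j = 1, hits = 1
After iteration 3: j = 2, hits = 1
After iteration 4: j = 3, hits = 2
After iteration 5: j = 4, hits = 2
After iteration 6: j = 5, hits = 2
Loop ends.

Final answer: 2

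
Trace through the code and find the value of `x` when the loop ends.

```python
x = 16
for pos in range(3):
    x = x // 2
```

Let's trace through this code step by step.

Initialize: x = 16
Entering loop: for pos in range(3):
After iteration 1: pos = 0, x = 8
After iteration 2: pos = 1, x = 4
After iteration 3: pos = 2, x = 2
Loop ends.

Final answer: 2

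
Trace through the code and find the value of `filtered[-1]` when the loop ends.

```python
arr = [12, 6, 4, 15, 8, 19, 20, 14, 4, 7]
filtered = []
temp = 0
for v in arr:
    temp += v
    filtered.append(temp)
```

Let's trace through this code step by step.

Initialize: arr = [12, 6, 4, 15, 8, 19, 20, 14, 4, 7]
Initialize: filtered = []
Initialize: temp = 0
Entering loop: for v in arr:
After iteration 1: v = 12, filtered = [12], temp = 12
After iteration 2: v = 6, filtered = [12, 18], temp = 18
After iteration 3: v = 4, filtered = [12, 18, 22], temp = 22
After iteration 4: v = 15, filtered = [12, 18, 22, 37], temp = 37
After iteration 5: v = 8, filtered = [12, 18, 22, 37, 45], temp = 45
After iteration 6: v = 19, filtered = [12, 18, 22, 37, 45, 64], temp = 64
After iteration 7: v = 20, filtered = [12, 18, 22, 37, 45, 64, 84], temp = 84
After iteration 8: v = 14, filtered = [12, 18, 22, 37, 45, 64, 84, 98], temp = 98
After iteration 9: v = 4, filtered = [12, 18, 22, 37, 45, 64, 84, 98, 102], temp = 102
After iteration 10: v = 7, filtered = [12, 18, 22, 37, 45, 64, 84, 98, 102, 109], temp = 109
Loop ends.
filtered[-1] = 109

Final answer: 109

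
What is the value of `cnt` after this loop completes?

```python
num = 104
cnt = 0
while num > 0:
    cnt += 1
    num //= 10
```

Let's trace through this code step by step.

Initialize: num = 104
Initialize: cnt = 0
Entering loop: while num > 0:
After iteration 1: num = 10, cnt = 1
After iteration 2: num = 1, cnt = 2
After iteration 3: num = 0, cnt = 3
Loop ends.

Final answer: 3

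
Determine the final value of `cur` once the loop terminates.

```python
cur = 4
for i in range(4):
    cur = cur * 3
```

Let's trace through this code step by step.

Initialize: cur = 4
Entering loop: for i in range(4):
After iteration 1: i = 0, cur = 12
After iteration 2: i = 1, cur = 36
After iteration 3: i = 2, cur = 108
After iteration 4: i = 3, cur = 324
Loop ends.

Final answer: 324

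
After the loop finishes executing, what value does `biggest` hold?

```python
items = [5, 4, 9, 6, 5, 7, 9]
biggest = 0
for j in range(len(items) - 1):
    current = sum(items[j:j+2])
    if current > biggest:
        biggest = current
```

Let's trace through this code step by step.

Initialize: items = [5, 4, 9, 6, 5, 7, 9]
Initialize: biggest = 0
Entering loop: for j in range(len(items) - 1):
After iteration 1: j = 0, biggest = 9, current = 9
After iteration 2: j = 1, biggest = 13, current = 13
After iteration 3: j = 2, biggest = 15, current = 15
After iteration 4: j = 3, biggest = 15, current = 11
After iteration 5: j = 4, biggest = 15, current = 12
After iteration 6: j = 5, biggest = 16, current = 16
Loop ends.

Final answer: 16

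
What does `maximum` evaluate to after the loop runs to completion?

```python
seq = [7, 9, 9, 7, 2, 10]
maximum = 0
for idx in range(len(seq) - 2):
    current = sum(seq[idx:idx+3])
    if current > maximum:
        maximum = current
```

Let's trace through this code step by step.

Initialize: seq = [7, 9, 9, 7, 2, 10]
Initialize: maximum = 0
Entering loop: for idx in range(len(seq) - 2):
After iteration 1: idx = 0, maximum = 25, current = 25
After iteration 2: idx = 1, maximum = 25, current = 25
After iteration 3: idx = 2, maximum = 25, current = 18
After iteration 4: idx = 3, maximum = 25, current = 19
Loop ends.

Final answer: 25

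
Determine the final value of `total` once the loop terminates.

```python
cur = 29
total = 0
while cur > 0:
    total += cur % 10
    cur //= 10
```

Let's trace through this code step by step.

Initialize: cur = 29
Initialize: total = 0
Entering loop: while cur > 0:
After iteration 1: cur = 2, total = 9
After iteration 2: cur = 0, total = 11
Loop ends.

Final answer: 11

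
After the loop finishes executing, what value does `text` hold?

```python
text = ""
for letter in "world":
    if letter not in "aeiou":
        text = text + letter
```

Let's trace through this code step by step.

Initialize: text = ''
Entering loop: for letter in "world":
After iteration 1: letter = 'w', text = 'w'
After iteration 2: letter = 'o', text = 'w'
After iteration 3: letter = 'r', text = 'wr'
After iteration 4: letter = 'l', text = 'wrl'
After iteration 5: letter = 'd', text = 'wrld'
Loop ends.

Final answer: 'wrld'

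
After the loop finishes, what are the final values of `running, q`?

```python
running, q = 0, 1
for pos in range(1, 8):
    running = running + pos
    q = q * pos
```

Let's trace through this code step by step.

Initialize: running = 0
Initialize: q = 1
Entering loop: for pos in range(1, 8):
After iteration 1: pos = 1, running = 1, q = 1
After iteration 2: pos = 2, running = 3, q = 2
After iteration 3: pos = 3, running = 6, q = 6
After iteration 4: pos = 4, running = 10, q = 24
After iteration 5: pos = 5, running = 15, q = 120
After iteration 6: pos = 6, running = 21, q = 720
After iteration 7: pos = 7, running = 28, q = 5040
Loop ends.

Final answer: 28, 5040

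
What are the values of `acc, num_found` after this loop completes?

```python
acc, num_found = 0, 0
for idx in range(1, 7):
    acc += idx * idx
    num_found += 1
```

Let's trace through this code step by step.

Initialize: acc = 0
Initialize: num_found = 0
Entering loop: for idx in range(1, 7):
After iteration 1: idx = 1, acc = 1, num_found = 1
After iteration 2: idx = 2, acc = 5, num_found = 2
After iteration 3: idx = 3, acc = 14, num_found = 3
After iteration 4: idx = 4, acc = 30, num_found = 4
After iteration 5: idx = 5, acc = 55, num_found = 5
After iteration 6: idx = 6, acc = 91, num_found = 6
Loop ends.

Final answer: 91, 6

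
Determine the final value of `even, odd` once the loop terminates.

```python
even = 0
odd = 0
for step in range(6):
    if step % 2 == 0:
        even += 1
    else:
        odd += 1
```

Let's trace through this code step by step.

Initialize: even = 0
Initialize: odd = 0
Entering loop: for step in range(6):
After iteration 1: step = 0, even = 1, odd = 0
After iteration 2: step = 1, even = 1, odd = 1
After iteration 3: step = 2, even = 2, odd = 1
After iteration 4: step = 3, even = 2, odd = 2
After iteration 5: step = 4, even = 3, odd = 2
After iteration 6: step = 5, even = 3, odd = 3
Loop ends.

Final answer: 3, 3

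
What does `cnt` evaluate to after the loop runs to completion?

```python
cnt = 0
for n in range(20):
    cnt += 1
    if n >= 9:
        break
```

Let's trace through this code step by step.

Initialize: cnt = 0
Entering loop: for n in range(20):
After iteration 1: n = 0, cnt = 1
After iteration 2: n = 1, cnt = 2
After iteration 3: n = 2, cnt = 3
After iteration 4: n = 3, cnt = 4
After iteration 5: n = 4, cnt = 5
After iteration 6: n = 5, cnt = 6
After iteration 7: n = 6, cnt = 7
After iteration 8: n = 7, cnt = 8
After iteration 9: n = 8, cnt = 9
After iteration 10: n = 9, cnt = 10
Loop ends.

Final answer: 10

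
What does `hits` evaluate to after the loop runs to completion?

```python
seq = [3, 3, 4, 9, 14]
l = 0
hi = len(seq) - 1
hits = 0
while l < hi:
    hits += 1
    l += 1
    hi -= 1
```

Let's trace through this code step by step.

Initialize: seq = [3, 3, 4, 9, 14]
Initialize: l = 0
Initialize: hi = 4
Initialize: hits = 0
Entering loop: while l < hi:
After iteration 1: l = 1, hi = 3, hits = 1
After iteration 2: l = 2, hi = 2, hits = 2
Loop ends.

Final answer: 2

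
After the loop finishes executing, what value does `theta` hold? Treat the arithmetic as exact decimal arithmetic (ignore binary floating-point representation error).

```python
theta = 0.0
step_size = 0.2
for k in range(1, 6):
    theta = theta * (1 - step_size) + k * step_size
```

Let's trace through this code step by step.

Initialize: theta = 0.0
Initialize: step_size = 0.2
Entering loop: for k in range(1, 6):
After iteration 1: k = 1, theta = 0.2
After iteration 2: k = 2, theta = 0.56
After iteration 3: k = 3, theta = 1.048
After iteration 4: k = 4, theta = 1.6384
After iteration 5: k = 5, theta = 2.31072
Loop ends.

Final answer: 2.31072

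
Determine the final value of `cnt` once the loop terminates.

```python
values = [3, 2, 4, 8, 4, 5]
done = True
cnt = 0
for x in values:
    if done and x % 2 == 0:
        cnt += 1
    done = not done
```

Let's trace through this code step by step.

Initialize: values = [3, 2, 4, 8, 4, 5]
Initialize: done = True
Initialize: cnt = 0
Entering loop: for x in values:
After iteration 1: x = 3, done = False, cnt = 0
After iteration 2: x = 2, done = True, cnt = 0
After iteration 3: x = 4, done = False, cnt = 1
After iteration 4: x = 8, done = True, cnt = 1
After iteration 5: x = 4, done = False, cnt = 2
After iteration 6: x = 5, done = True, cnt = 2
Loop ends.

Final answer: 2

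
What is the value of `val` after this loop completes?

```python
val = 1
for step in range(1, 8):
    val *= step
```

Let's trace through this code step by step.

Initialize: val = 1
Entering loop: for step in range(1, 8):
After iteration 1: step = 1, val = 1
After iteration 2: step = 2, val = 2
After iteration 3: step = 3, val = 6
After iteration 4: step = 4, val = 24
After iteration 5: step = 5, val = 120
After iteration 6: step = 6, val = 720
After iteration 7: step = 7, val = 5040
Loop ends.

Final answer: 5040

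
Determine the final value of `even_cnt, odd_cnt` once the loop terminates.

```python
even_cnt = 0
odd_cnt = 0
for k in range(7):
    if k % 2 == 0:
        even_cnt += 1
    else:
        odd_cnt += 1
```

Let's trace through this code step by step.

Initialize: even_cnt = 0
Initialize: odd_cnt = 0
Entering loop: for k in range(7):
After iteration 1: k = 0, even_cnt = 1, odd_cnt = 0
After iteration 2: k = 1, even_cnt = 1, odd_cnt = 1
After iteration 3: k = 2, even_cnt = 2, odd_cnt = 1
After iteration 4: k = 3, even_cnt = 2, odd_cnt = 2
After iteration 5: k = 4, even_cnt = 3, odd_cnt = 2
After iteration 6: k = 5, even_cnt = 3, odd_cnt = 3
After iteration 7: k = 6, even_cnt = 4, odd_cnt = 3
Loop ends.

Final answer: 4, 3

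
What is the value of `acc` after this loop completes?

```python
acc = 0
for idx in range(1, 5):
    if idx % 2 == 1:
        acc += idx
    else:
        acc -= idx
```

Let's trace through this code step by step.

Initialize: acc = 0
Entering loop: for idx in range(1, 5):
After iteration 1: idx = 1, acc = 1
After iteration 2: idx = 2, acc = -1
After iteration 3: idx = 3, acc = 2
After iteration 4: idx = 4, acc = -2
Loop ends.

Final answer: -2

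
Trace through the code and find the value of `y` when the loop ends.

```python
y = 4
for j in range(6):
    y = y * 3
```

Let's trace through this code step by step.

Initialize: y = 4
Entering loop: for j in range(6):
After iteration 1: j = 0, y = 12
After iteration 2: j = 1, y = 36
After iteration 3: j = 2, y = 108
After iteration 4: j = 3, y = 324
After iteration 5: j = 4, y = 972
After iteration 6: j = 5, y = 2916
Loop ends.

Final answer: 2916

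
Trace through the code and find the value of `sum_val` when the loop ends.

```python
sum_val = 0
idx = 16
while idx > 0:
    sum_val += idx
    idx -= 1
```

Let's trace through this code step by step.

Initialize: sum_val = 0
Initialize: idx = 16
Entering loop: while idx > 0:
After iteration 1: sum_val = 16, idx = 15
After iteration 2: sum_val = 31, idx = 14
After iteration 3: sum_val = 45, idx = 13
After iteration 4: sum_val = 58, idx = 12
After iteration 5: sum_val = 70, idx = 11
After iteration 6: sum_val = 81, idx = 10
After iteration 7: sum_val = 91, idx = 9
After iteration 8: sum_val = 100, idx = 8
After iteration 9: sum_val = 108, idx = 7
After iteration 10: sum_val = 115, idx = 6
After iteration 11: sum_val = 121, idx = 5
After iteration 12: sum_val = 126, idx = 4
After iteration 13: sum_val = 130, idx = 3
After iteration 14: sum_val = 133, idx = 2
After iteration 15: sum_val = 135, idx = 1
After iteration 16: sum_val = 136, idx = 0
Loop ends.

Final answer: 136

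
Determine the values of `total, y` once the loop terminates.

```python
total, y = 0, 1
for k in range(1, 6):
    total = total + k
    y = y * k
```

Let's trace through this code step by step.

Initialize: total = 0
Initialize: y = 1
Entering loop: for k in range(1, 6):
After iteration 1: k = 1, total = 1, y = 1
After iteration 2: k = 2, total = 3, y = 2
After iteration 3: k = 3, total = 6, y = 6
After iteration 4: k = 4, total = 10, y = 24
After iteration 5: k = 5, total = 15, y = 120
Loop ends.

Final answer: 15, 120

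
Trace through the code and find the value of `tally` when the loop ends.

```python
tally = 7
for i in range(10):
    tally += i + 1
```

Let's trace through this code step by step.

Initialize: tally = 7
Entering loop: for i in range(10):
After iteration 1: i = 0, tally = 8
After iteration 2: i = 1, tally = 10
After iteration 3: i = 2, tally = 13
After iteration 4: i = 3, tally = 17
After iteration 5: i = 4, tally = 22
After iteration 6: i = 5, tally = 28
After iteration 7: i = 6, tally = 35
After iteration 8: i = 7, tally = 43
After iteration 9: i = 8, tally = 52
After iteration 10: i = 9, tally = 62
Loop ends.

Final answer: 62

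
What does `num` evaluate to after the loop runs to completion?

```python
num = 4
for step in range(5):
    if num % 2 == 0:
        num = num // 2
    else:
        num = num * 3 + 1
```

Let's trace through this code step by step.

Initialize: num = 4
Entering loop: for step in range(5):
After iteration 1: step = 0, num = 2
After iteration 2: step = 1, num = 1
After iteration 3: step = 2, num = 4
After iteration 4: step = 3, num = 2
After iteration 5: step = 4, num = 1
Loop ends.

Final answer: 1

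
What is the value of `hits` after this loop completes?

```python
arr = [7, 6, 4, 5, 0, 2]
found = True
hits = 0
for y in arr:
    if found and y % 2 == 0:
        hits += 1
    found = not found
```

Let's trace through this code step by step.

Initialize: arr = [7, 6, 4, 5, 0, 2]
Initialize: found = True
Initialize: hits = 0
Entering loop: for y in arr:
After iteration 1: y = 7, found = False, hits = 0
After iteration 2: y = 6, found = True, hits = 0
After iteration 3: y = 4, found = False, hits = 1
After iteration 4: y = 5, found = True, hits = 1
After iteration 5: y = 0, found = False, hits = 2
After iteration 6: y = 2, found = True, hits = 2
Loop ends.

Final answer: 2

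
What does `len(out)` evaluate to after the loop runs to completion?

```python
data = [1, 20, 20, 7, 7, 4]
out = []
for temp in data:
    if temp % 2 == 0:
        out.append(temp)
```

Let's trace through this code step by step.

Initialize: data = [1, 20, 20, 7, 7, 4]
Initialize: out = []
Entering loop: for temp in data:
After iteration 1: temp = 1, out = []
After iteration 2: temp = 20, out = [20]
After iteration 3: temp = 20, out = [20, 20]
After iteration 4: temp = 7, out = [20, 20]
After iteration 5: temp = 7, out = [20, 20]
After iteration 6: temp = 4, out = [20, 20, 4]
Loop ends.
len(out) = 3

Final answer: 3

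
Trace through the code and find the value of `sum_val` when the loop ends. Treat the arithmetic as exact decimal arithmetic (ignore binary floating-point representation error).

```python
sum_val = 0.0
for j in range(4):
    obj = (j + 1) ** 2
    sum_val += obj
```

Let's trace through this code step by step.

Initialize: sum_val = 0.0
Entering loop: for j in range(4):
After iteration 1: j = 0, sum_val = 1.0, obj = 1
After iteration 2: j = 1, sum_val = 5.0, obj = 4
After iteration 3: j = 2, sum_val = 14.0, obj = 9
After iteration 4: j = 3, sum_val = 30.0, obj = 16
Loop ends.

Final answer: 30.0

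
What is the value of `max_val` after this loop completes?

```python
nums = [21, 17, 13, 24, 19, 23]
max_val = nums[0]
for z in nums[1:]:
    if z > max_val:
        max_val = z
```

Let's trace through this code step by step.

Initialize: nums = [21, 17, 13, 24, 19, 23]
Initialize: max_val = 21
Entering loop: for z in nums[1:]:
After iteration 1: z = 17, max_val = 21
After iteration 2: z = 13, max_val = 21
After iteration 3: z = 24, max_val = 24
After iteration 4: z = 19, max_val = 24
After iteration 5: z = 23, max_val = 24
Loop ends.

Final answer: 24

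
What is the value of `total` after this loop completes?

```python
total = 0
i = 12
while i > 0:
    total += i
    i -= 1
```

Let's trace through this code step by step.

Initialize: total = 0
Initialize: i = 12
Entering loop: while i > 0:
After iteration 1: total = 12, i = 11
After iteration 2: total = 23, i = 10
After iteration 3: total = 33, i = 9
After iteration 4: total = 42, i = 8
After iteration 5: total = 50, i = 7
After iteration 6: total = 57, i = 6
After iteration 7: total = 63, i = 5
After iteration 8: total = 68, i = 4
After iteration 9: total = 72, i = 3
After iteration 10: total = 75, i = 2
After iteration 11: total = 77, i = 1
After iteration 12: total = 78, i = 0
Loop ends.

Final answer: 78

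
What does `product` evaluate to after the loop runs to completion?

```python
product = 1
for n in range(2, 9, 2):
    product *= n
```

Let's trace through this code step by step.

Initialize: product = 1
Entering loop: for n in range(2, 9, 2):
After iteration 1: n = 2, product = 2
After iteration 2: n = 4, product = 8
After iteration 3: n = 6, product = 48
After iteration 4: n = 8, product = 384
Loop ends.

Final answer: 384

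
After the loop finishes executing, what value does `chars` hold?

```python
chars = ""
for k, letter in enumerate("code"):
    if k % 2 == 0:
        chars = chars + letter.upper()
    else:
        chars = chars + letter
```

Let's trace through this code step by step.

Initialize: chars = ''
Entering loop: for k, letter in enumerate("code"):
After iteration 1: k = 0, letter = 'c', chars = 'C'
After iteration 2: k = 1, letter = 'o', chars = 'Co'
After iteration 3: k = 2, letter = 'd', chars = 'CoD'
After iteration 4: k = 3, letter = 'e', chars = 'CoDe'
Loop ends.

Final answer: 'CoDe'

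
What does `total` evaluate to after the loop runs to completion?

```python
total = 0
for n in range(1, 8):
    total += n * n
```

Let's trace through this code step by step.

Initialize: total = 0
Entering loop: for n in range(1, 8):
After iteration 1: n = 1, total = 1
After iteration 2: n = 2, total = 5
After iteration 3: n = 3, total = 14
After iteration 4: n = 4, total = 30
After iteration 5: n = 5, total = 55
After iteration 6: n = 6, total = 91
After iteration 7: n = 7, total = 140
Loop ends.

Final answer: 140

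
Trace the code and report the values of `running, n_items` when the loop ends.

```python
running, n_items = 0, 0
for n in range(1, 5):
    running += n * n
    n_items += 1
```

Let's trace through this code step by step.

Initialize: running = 0
Initialize: n_items = 0
Entering loop: for n in range(1, 5):
After iteration 1: n = 1, running = 1, n_items = 1
After iteration 2: n = 2, running = 5, n_items = 2
After iteration 3: n = 3, running = 14, n_items = 3
After iteration 4: n = 4, running = 30, n_items = 4
Loop ends.

Final answer: 30, 4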